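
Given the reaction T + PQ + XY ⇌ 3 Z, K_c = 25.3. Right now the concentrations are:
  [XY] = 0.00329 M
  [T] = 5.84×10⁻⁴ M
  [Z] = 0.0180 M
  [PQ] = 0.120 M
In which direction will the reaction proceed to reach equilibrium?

neither direction; the system is at equilibrium

Q_c = [Z]³ / ([T]·[PQ]·[XY]) = (0.0180)³ / ((5.84×10⁻⁴)·(0.120)·(0.00329)) = 25.3
Q_c = 25.3 = K_c, so the system is already at equilibrium.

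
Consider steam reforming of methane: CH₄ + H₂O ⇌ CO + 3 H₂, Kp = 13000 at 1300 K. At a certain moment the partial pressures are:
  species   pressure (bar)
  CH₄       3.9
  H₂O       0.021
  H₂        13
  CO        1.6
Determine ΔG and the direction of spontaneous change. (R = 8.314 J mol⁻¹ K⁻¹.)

Qp = P(CO)·P(H₂)³ / (P(CH₄)·P(H₂O)) = (1.6)·(13)³ / ((3.9)·(0.021)) = 42900
ΔG = RT ln(Qp/Kp) = (8.314 J mol⁻¹ K⁻¹)(1300 K) × ln(42900/13000)
   = (10.81 kJ/mol)(1.194) = 12.9 kJ/mol
ΔG > 0, so the forward reaction is non-spontaneous (proceeds in reverse).

ΔG = 12.9 kJ/mol; the forward reaction is non-spontaneous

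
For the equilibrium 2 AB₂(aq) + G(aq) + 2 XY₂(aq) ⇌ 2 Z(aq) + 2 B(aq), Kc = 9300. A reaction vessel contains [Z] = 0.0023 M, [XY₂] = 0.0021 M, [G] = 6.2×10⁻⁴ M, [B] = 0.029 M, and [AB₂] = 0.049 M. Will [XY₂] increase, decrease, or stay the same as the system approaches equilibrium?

Qc = [Z]²·[B]² / ([AB₂]²·[G]·[XY₂]²) = (0.0023)²·(0.029)² / ((0.049)²·(6.2×10⁻⁴)·(0.0021)²) = 680
Qc = 680 < Kc = 9300: net forward reaction.
XY₂ is a reactant, so it decreases.

decrease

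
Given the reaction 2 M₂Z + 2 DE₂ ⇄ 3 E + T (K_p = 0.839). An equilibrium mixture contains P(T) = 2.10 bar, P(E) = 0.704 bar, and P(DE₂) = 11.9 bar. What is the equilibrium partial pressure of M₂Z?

P(M₂Z) = 0.0785 bar

At equilibrium, K_p = P(E)³·P(T) / (P(M₂Z)²·P(DE₂)²) = 0.839.
(0.704)³·(2.10) / ((P(M₂Z))²·(11.9)²) = 0.839
P(M₂Z)² = 0.00617 ⇒ P(M₂Z) = 0.0785 bar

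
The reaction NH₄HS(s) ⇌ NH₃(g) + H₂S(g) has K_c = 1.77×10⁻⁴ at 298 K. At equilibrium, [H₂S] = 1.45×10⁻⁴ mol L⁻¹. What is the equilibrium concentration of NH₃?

[NH₃] = 1.22 mol L⁻¹

(NH₄HS is a pure solid — omitted from K_c.)
At equilibrium, K_c = [NH₃]·[H₂S] = 1.77×10⁻⁴.
([NH₃])·(1.45×10⁻⁴) = 1.77×10⁻⁴
[NH₃] = 1.22 mol L⁻¹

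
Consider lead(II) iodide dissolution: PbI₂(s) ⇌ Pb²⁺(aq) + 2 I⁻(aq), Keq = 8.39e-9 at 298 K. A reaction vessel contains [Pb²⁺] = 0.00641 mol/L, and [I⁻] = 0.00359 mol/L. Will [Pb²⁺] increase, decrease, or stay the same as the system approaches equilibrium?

(PbI₂ is a pure solid — omitted from Q.)
Q = [Pb²⁺]·[I⁻]² = (0.00641)·(0.00359)² = 8.26e-8
Q = 8.26e-8 > Keq = 8.39e-9: net reverse reaction.
Pb²⁺ is a product, so it decreases.

decrease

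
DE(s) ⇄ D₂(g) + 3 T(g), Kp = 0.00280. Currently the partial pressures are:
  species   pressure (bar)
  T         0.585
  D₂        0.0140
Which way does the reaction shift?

(DE is a pure solid — omitted from Qp.)
Qp = P(D₂)·P(T)³ = (0.0140)·(0.585)³ = 0.00280
Qp = 0.00280 = Kp, so the system is already at equilibrium.

no net change (already at equilibrium)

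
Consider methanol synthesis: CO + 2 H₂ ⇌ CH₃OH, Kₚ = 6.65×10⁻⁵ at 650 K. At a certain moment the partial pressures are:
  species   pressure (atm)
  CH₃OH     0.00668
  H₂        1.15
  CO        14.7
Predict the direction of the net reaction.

in the reverse direction

Qₚ = P(CH₃OH) / (P(CO)·P(H₂)²) = (0.00668) / ((14.7)·(1.15)²) = 3.44×10⁻⁴
Qₚ = 3.44×10⁻⁴ > Kₚ = 6.65×10⁻⁵, so the reverse reaction proceeds.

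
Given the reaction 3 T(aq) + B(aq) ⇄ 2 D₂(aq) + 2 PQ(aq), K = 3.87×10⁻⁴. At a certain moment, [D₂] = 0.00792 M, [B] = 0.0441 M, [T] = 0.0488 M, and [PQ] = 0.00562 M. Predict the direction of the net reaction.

neither direction; the system is at equilibrium

Q = [D₂]²·[PQ]² / ([T]³·[B]) = (0.00792)²·(0.00562)² / ((0.0488)³·(0.0441)) = 3.87×10⁻⁴
Q = 3.87×10⁻⁴ = K, so the system is already at equilibrium.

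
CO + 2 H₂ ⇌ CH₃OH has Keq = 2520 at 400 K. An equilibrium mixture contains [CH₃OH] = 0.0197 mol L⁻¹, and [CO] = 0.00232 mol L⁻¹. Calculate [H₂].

[H₂] = 0.0580 mol L⁻¹

At equilibrium, Keq = [CH₃OH] / ([CO]·[H₂]²) = 2520.
(0.0197) / ((0.00232)·([H₂])²) = 2520
[H₂]² = 0.00337 ⇒ [H₂] = 0.0580 mol L⁻¹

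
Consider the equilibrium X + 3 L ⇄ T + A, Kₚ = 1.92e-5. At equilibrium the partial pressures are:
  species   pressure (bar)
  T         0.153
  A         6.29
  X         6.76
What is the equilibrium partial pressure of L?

P(L) = 19.5 bar

At equilibrium, Kₚ = P(T)·P(A) / (P(X)·P(L)³) = 1.92e-5.
(0.153)·(6.29) / ((6.76)·(P(L))³) = 1.92e-5
P(L)³ = 7410 ⇒ P(L) = 19.5 bar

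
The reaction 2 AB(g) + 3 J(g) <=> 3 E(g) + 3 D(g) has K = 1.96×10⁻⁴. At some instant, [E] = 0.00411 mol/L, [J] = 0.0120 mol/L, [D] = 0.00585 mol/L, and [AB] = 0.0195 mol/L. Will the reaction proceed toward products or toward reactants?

Q = [E]³·[D]³ / ([AB]²·[J]³) = (0.00411)³·(0.00585)³ / ((0.0195)²·(0.0120)³) = 2.12×10⁻⁵
Q = 2.12×10⁻⁵ < K = 1.96×10⁻⁴, so the forward reaction proceeds.

forward (toward products)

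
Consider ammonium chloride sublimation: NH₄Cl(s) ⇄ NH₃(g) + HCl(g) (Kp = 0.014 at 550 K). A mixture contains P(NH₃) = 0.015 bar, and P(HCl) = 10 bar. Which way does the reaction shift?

in the reverse direction

(NH₄Cl is a pure solid — omitted from Qp.)
Qp = P(NH₃)·P(HCl) = (0.015)·(10) = 0.15
Qp = 0.15 > Kp = 0.014, so the reverse reaction proceeds.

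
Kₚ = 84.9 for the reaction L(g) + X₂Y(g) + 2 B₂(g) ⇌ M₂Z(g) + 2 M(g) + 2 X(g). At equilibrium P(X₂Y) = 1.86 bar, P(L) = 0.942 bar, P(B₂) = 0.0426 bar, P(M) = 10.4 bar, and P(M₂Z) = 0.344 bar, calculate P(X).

P(X) = 0.0852 bar

At equilibrium, Kₚ = P(M₂Z)·P(M)²·P(X)² / (P(L)·P(X₂Y)·P(B₂)²) = 84.9.
(0.344)·(10.4)²·(P(X))² / ((0.942)·(1.86)·(0.0426)²) = 84.9
P(X)² = 0.00726 ⇒ P(X) = 0.0852 bar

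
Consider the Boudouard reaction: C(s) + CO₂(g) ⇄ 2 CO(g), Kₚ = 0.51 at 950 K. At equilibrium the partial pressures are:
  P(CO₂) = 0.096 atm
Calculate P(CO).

(C is a pure solid — omitted from Kₚ.)
At equilibrium, Kₚ = P(CO)² / P(CO₂) = 0.51.
(P(CO))² / (0.096) = 0.51
P(CO)² = 0.0490 ⇒ P(CO) = 0.22 atm

P(CO) = 0.22 atm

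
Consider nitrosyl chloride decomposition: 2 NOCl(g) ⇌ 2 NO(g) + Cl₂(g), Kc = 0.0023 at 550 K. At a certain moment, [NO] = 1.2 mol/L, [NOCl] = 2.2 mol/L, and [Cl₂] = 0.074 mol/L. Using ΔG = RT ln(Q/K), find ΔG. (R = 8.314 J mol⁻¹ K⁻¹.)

ΔG = 10.3 kJ/mol

Qc = [NO]²·[Cl₂] / [NOCl]² = (1.2)²·(0.074) / (2.2)² = 0.0220
ΔG = RT ln(Qc/Kc) = (8.314 J mol⁻¹ K⁻¹)(550 K) × ln(0.0220/0.0023)
   = (4.573 kJ/mol)(2.258) = 10.3 kJ/mol
ΔG > 0, so the forward reaction is non-spontaneous (proceeds in reverse).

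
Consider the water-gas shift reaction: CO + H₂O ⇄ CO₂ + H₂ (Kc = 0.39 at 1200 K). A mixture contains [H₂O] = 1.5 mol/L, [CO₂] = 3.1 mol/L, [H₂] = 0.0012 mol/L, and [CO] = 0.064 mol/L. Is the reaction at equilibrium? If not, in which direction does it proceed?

Qc = [CO₂]·[H₂] / ([CO]·[H₂O]) = (3.1)·(0.0012) / ((0.064)·(1.5)) = 0.039
Qc = 0.039 < Kc = 0.39, so the forward reaction proceeds.

in the forward direction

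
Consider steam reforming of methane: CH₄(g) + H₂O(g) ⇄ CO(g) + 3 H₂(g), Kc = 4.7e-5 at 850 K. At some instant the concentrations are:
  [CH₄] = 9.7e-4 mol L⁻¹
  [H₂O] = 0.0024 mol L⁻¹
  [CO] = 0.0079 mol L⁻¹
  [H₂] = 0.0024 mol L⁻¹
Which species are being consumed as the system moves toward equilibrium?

none (at equilibrium)

Qc = [CO]·[H₂]³ / ([CH₄]·[H₂O]) = (0.0079)·(0.0024)³ / ((9.7e-4)·(0.0024)) = 4.7e-5
Qc = 4.7e-5 = Kc; the system is at equilibrium.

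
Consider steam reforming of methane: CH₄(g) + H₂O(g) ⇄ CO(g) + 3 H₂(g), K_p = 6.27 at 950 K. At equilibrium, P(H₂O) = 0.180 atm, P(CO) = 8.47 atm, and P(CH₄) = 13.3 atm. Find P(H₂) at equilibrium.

P(H₂) = 1.21 atm

At equilibrium, K_p = P(CO)·P(H₂)³ / (P(CH₄)·P(H₂O)) = 6.27.
(8.47)·(P(H₂))³ / ((13.3)·(0.180)) = 6.27
P(H₂)³ = 1.77 ⇒ P(H₂) = 1.21 atm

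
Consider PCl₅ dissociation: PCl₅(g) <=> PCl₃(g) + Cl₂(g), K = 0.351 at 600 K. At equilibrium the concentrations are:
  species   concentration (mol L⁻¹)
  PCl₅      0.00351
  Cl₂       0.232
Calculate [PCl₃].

At equilibrium, K = [PCl₃]·[Cl₂] / [PCl₅] = 0.351.
([PCl₃])·(0.232) / (0.00351) = 0.351
[PCl₃] = 0.00531 mol L⁻¹

[PCl₃] = 0.00531 mol L⁻¹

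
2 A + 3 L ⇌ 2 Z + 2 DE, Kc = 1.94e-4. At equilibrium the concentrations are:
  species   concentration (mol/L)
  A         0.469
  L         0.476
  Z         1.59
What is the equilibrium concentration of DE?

[DE] = 0.00135 mol/L

At equilibrium, Kc = [Z]²·[DE]² / ([A]²·[L]³) = 1.94e-4.
(1.59)²·([DE])² / ((0.469)²·(0.476)³) = 1.94e-4
[DE]² = 1.82e-6 ⇒ [DE] = 0.00135 mol/L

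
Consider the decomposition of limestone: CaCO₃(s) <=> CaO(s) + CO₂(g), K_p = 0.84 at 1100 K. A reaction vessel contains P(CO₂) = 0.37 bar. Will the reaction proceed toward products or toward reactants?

forward (toward products)

(CaCO₃, CaO are pure solids — omitted from Q_p.)
Q_p = P(CO₂) = 0.37
Q_p = 0.37 < K_p = 0.84, so the forward reaction proceeds.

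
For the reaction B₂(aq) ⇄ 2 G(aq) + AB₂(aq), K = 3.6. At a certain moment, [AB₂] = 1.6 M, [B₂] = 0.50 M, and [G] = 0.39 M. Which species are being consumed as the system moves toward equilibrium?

B₂ (reactants)

Q = [G]²·[AB₂] / [B₂] = (0.39)²·(1.6) / (0.50) = 0.49
Q = 0.49 < K = 3.6: net forward reaction.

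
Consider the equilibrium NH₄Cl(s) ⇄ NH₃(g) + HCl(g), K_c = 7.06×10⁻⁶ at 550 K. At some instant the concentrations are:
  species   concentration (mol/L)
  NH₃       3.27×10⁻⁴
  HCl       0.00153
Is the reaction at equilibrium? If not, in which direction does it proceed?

forward (toward products)

(NH₄Cl is a pure solid — omitted from Q_c.)
Q_c = [NH₃]·[HCl] = (3.27×10⁻⁴)·(0.00153) = 5.00×10⁻⁷
Q_c = 5.00×10⁻⁷ < K_c = 7.06×10⁻⁶, so the forward reaction proceeds.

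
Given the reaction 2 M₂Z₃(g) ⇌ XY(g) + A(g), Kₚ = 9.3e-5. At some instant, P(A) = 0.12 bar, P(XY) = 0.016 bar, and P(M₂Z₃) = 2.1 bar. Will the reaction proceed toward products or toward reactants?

toward reactants

Qₚ = P(XY)·P(A) / P(M₂Z₃)² = (0.016)·(0.12) / (2.1)² = 4.4e-4
Qₚ = 4.4e-4 > Kₚ = 9.3e-5, so the reverse reaction proceeds.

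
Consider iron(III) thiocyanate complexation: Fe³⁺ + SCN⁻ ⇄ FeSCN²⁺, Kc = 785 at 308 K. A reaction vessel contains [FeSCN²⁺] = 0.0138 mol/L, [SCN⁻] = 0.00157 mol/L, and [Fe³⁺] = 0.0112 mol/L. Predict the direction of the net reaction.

neither direction; the system is at equilibrium

Qc = [FeSCN²⁺] / ([Fe³⁺]·[SCN⁻]) = (0.0138) / ((0.0112)·(0.00157)) = 785
Qc = 785 = Kc, so the system is already at equilibrium.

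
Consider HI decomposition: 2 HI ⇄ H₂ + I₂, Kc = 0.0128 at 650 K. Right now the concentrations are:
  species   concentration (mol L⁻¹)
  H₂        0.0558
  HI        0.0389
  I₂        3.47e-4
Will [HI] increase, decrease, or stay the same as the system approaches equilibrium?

stay the same

Qc = [H₂]·[I₂] / [HI]² = (0.0558)·(3.47e-4) / (0.0389)² = 0.0128
Qc = 0.0128 = Kc; the system is at equilibrium.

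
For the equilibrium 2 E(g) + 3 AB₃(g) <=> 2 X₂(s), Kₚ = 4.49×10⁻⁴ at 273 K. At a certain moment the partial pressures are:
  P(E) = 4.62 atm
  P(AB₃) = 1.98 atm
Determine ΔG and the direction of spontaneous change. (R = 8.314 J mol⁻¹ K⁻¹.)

(X₂ is a pure solid — omitted from Qₚ.)
Qₚ = 1 / (P(E)²·P(AB₃)³) = 1 / ((4.62)²·(1.98)³) = 0.00604
ΔG = RT ln(Qₚ/Kₚ) = (8.314 J mol⁻¹ K⁻¹)(273 K) × ln(0.00604/4.49×10⁻⁴)
   = (2.270 kJ/mol)(2.599) = 5.90 kJ/mol
ΔG > 0, so the forward reaction is non-spontaneous (proceeds in reverse).

ΔG = 5.90 kJ/mol; the forward reaction is non-spontaneous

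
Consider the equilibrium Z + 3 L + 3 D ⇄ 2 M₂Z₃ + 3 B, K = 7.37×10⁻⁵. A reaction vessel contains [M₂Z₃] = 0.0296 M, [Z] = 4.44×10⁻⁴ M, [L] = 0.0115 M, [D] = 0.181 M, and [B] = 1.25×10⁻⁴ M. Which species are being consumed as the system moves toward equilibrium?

Q = [M₂Z₃]²·[B]³ / ([Z]·[L]³·[D]³) = (0.0296)²·(1.25×10⁻⁴)³ / ((4.44×10⁻⁴)·(0.0115)³·(0.181)³) = 4.27×10⁻⁴
Q = 4.27×10⁻⁴ > K = 7.37×10⁻⁵: net reverse reaction.

M₂Z₃, B (products)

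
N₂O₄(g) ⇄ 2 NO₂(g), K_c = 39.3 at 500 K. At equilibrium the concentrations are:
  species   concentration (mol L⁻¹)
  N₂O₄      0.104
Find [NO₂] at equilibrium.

[NO₂] = 2.02 mol L⁻¹

At equilibrium, K_c = [NO₂]² / [N₂O₄] = 39.3.
([NO₂])² / (0.104) = 39.3
[NO₂]² = 4.09 ⇒ [NO₂] = 2.02 mol L⁻¹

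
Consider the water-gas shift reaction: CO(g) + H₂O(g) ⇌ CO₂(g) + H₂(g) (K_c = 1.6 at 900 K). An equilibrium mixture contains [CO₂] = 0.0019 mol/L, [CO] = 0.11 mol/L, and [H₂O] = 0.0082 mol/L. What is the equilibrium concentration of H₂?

[H₂] = 0.76 mol/L

At equilibrium, K_c = [CO₂]·[H₂] / ([CO]·[H₂O]) = 1.6.
(0.0019)·([H₂]) / ((0.11)·(0.0082)) = 1.6
[H₂] = 0.760 = 0.76 mol/L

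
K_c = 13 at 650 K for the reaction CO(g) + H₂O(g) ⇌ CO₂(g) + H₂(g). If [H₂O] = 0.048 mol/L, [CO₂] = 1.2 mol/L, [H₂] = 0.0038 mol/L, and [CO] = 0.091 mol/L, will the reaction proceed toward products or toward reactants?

Q_c = [CO₂]·[H₂] / ([CO]·[H₂O]) = (1.2)·(0.0038) / ((0.091)·(0.048)) = 1.0
Q_c = 1.0 < K_c = 13, so the forward reaction proceeds.

in the forward direction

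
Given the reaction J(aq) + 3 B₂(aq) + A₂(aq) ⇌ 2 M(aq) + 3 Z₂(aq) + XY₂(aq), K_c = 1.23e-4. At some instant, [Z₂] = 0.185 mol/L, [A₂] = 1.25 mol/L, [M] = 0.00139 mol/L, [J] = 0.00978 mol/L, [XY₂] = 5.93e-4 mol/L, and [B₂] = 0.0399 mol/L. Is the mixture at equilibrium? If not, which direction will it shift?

Q_c = [M]²·[Z₂]³·[XY₂] / ([J]·[B₂]³·[A₂]) = (0.00139)²·(0.185)³·(5.93e-4) / ((0.00978)·(0.0399)³·(1.25)) = 9.34e-6
Q_c = 9.34e-6 < K_c = 1.23e-4: net forward reaction.

no; Q < K, reaction proceeds forward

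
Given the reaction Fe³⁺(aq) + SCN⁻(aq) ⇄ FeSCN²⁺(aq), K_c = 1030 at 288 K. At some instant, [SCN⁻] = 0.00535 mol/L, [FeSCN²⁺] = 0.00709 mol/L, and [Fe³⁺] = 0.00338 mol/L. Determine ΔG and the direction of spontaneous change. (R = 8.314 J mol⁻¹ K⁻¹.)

Q_c = [FeSCN²⁺] / ([Fe³⁺]·[SCN⁻]) = (0.00709) / ((0.00338)·(0.00535)) = 392
ΔG = RT ln(Q_c/K_c) = (8.314 J mol⁻¹ K⁻¹)(288 K) × ln(392/1030)
   = (2.394 kJ/mol)(-0.9661) = -2.31 kJ/mol
ΔG < 0, so the forward reaction is spontaneous (proceeds forward).

ΔG = -2.31 kJ/mol; the forward reaction is spontaneous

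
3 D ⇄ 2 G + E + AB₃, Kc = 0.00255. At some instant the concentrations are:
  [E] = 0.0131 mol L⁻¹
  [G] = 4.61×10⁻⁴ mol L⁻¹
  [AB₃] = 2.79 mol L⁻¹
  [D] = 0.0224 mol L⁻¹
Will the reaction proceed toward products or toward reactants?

forward (toward products)

Qc = [G]²·[E]·[AB₃] / [D]³ = (4.61×10⁻⁴)²·(0.0131)·(2.79) / (0.0224)³ = 6.91×10⁻⁴
Qc = 6.91×10⁻⁴ < Kc = 0.00255, so the forward reaction proceeds.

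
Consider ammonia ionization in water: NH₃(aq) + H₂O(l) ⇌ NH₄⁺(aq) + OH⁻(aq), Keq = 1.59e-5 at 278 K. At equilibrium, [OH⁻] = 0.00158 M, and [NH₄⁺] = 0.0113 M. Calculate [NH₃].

[NH₃] = 1.12 M

(H₂O is a pure liquid — omitted from Keq.)
At equilibrium, Keq = [NH₄⁺]·[OH⁻] / [NH₃] = 1.59e-5.
(0.0113)·(0.00158) / ([NH₃]) = 1.59e-5
[NH₃] = 1.12 M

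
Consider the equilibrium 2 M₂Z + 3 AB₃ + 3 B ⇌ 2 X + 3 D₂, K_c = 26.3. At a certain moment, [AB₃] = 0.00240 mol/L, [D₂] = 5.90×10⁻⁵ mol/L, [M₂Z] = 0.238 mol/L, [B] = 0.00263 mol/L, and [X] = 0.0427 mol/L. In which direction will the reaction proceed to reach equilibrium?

neither direction; the system is at equilibrium

Q_c = [X]²·[D₂]³ / ([M₂Z]²·[AB₃]³·[B]³) = (0.0427)²·(5.90×10⁻⁵)³ / ((0.238)²·(0.00240)³·(0.00263)³) = 26.3
Q_c = 26.3 = K_c, so the system is already at equilibrium.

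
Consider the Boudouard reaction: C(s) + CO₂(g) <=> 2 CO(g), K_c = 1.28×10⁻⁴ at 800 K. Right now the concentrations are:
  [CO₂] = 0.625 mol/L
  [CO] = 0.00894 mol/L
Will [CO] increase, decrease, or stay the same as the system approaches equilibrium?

(C is a pure solid — omitted from Q_c.)
Q_c = [CO]² / [CO₂] = (0.00894)² / (0.625) = 1.28×10⁻⁴
Q_c = 1.28×10⁻⁴ = K_c; the system is at equilibrium.

stay the same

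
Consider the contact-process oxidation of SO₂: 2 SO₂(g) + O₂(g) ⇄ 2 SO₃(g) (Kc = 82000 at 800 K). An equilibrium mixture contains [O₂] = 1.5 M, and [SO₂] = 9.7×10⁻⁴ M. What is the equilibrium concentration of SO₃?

[SO₃] = 0.34 M

At equilibrium, Kc = [SO₃]² / ([SO₂]²·[O₂]) = 82000.
([SO₃])² / ((9.7×10⁻⁴)²·(1.5)) = 82000
[SO₃]² = 0.116 ⇒ [SO₃] = 0.34 M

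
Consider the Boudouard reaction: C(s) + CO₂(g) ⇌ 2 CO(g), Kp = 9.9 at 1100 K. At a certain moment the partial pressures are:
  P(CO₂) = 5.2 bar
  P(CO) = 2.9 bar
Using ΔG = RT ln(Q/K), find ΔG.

(C is a pure solid — omitted from Qp.)
Qp = P(CO)² / P(CO₂) = (2.9)² / (5.2) = 1.62
ΔG = RT ln(Qp/Kp) = (8.314 J mol⁻¹ K⁻¹)(1100 K) × ln(1.62/9.9)
   = (9.145 kJ/mol)(-1.810) = -16.6 kJ/mol
ΔG < 0, so the forward reaction is spontaneous (proceeds forward).

ΔG = -16.6 kJ/mol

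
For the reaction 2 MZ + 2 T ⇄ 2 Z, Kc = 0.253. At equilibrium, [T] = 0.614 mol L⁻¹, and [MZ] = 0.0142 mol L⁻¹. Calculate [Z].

At equilibrium, Kc = [Z]² / ([MZ]²·[T]²) = 0.253.
([Z])² / ((0.0142)²·(0.614)²) = 0.253
[Z]² = 1.92e-5 ⇒ [Z] = 0.00439 mol L⁻¹

[Z] = 0.00439 mol L⁻¹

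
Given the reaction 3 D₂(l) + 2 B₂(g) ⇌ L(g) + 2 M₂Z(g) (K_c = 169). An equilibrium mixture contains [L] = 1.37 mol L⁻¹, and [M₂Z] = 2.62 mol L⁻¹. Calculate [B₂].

[B₂] = 0.236 mol L⁻¹

(D₂ is a pure liquid — omitted from K_c.)
At equilibrium, K_c = [L]·[M₂Z]² / [B₂]² = 169.
(1.37)·(2.62)² / ([B₂])² = 169
[B₂]² = 0.0556 ⇒ [B₂] = 0.236 mol L⁻¹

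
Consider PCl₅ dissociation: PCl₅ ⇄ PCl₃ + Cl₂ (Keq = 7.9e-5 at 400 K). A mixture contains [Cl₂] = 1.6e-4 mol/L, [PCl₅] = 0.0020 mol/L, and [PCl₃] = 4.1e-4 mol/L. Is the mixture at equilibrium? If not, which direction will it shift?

Q = [PCl₃]·[Cl₂] / [PCl₅] = (4.1e-4)·(1.6e-4) / (0.0020) = 3.3e-5
Q = 3.3e-5 < Keq = 7.9e-5: net forward reaction.

no; Q < K, reaction proceeds forward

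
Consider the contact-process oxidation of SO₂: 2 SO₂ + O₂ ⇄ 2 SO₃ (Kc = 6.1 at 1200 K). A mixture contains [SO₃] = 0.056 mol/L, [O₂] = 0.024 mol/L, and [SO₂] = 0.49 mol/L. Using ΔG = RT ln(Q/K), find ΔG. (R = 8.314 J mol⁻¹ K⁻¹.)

Qc = [SO₃]² / ([SO₂]²·[O₂]) = (0.056)² / ((0.49)²·(0.024)) = 0.544
ΔG = RT ln(Qc/Kc) = (8.314 J mol⁻¹ K⁻¹)(1200 K) × ln(0.544/6.1)
   = (9.977 kJ/mol)(-2.417) = -24.1 kJ/mol
ΔG < 0, so the forward reaction is spontaneous (proceeds forward).

ΔG = -24.1 kJ/mol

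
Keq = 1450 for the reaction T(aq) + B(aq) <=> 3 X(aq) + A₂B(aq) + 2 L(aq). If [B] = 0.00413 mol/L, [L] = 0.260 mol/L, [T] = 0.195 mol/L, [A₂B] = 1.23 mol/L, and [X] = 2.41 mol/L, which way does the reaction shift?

neither direction; the system is at equilibrium

Q = [X]³·[A₂B]·[L]² / ([T]·[B]) = (2.41)³·(1.23)·(0.260)² / ((0.195)·(0.00413)) = 1450
Q = 1450 = Keq, so the system is already at equilibrium.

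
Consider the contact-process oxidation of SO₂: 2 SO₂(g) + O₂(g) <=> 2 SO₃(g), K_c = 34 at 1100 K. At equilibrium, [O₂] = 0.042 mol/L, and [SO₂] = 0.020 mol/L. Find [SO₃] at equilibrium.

[SO₃] = 0.024 mol/L

At equilibrium, K_c = [SO₃]² / ([SO₂]²·[O₂]) = 34.
([SO₃])² / ((0.020)²·(0.042)) = 34
[SO₃]² = 5.71×10⁻⁴ ⇒ [SO₃] = 0.024 mol/L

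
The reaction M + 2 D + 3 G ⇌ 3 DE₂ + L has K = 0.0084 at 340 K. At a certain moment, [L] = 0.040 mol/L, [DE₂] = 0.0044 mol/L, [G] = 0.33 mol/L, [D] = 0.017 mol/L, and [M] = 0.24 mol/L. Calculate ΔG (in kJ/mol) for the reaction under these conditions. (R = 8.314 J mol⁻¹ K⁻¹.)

Q = [DE₂]³·[L] / ([M]·[D]²·[G]³) = (0.0044)³·(0.040) / ((0.24)·(0.017)²·(0.33)³) = 0.00137
ΔG = RT ln(Q/K) = (8.314 J mol⁻¹ K⁻¹)(340 K) × ln(0.00137/0.0084)
   = (2.827 kJ/mol)(-1.813) = -5.13 kJ/mol
ΔG < 0, so the forward reaction is spontaneous (proceeds forward).

ΔG = -5.13 kJ/mol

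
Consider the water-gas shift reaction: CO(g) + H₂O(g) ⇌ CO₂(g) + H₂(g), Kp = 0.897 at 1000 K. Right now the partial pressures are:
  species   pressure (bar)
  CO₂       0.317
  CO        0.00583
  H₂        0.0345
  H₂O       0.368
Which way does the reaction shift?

in the reverse direction

Qp = P(CO₂)·P(H₂) / (P(CO)·P(H₂O)) = (0.317)·(0.0345) / ((0.00583)·(0.368)) = 5.10
Qp = 5.10 > Kp = 0.897, so the reverse reaction proceeds.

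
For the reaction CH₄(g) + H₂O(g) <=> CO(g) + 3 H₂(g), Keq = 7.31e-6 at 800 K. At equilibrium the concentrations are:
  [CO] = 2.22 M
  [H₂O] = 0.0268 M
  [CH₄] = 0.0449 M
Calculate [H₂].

[H₂] = 0.00158 M

At equilibrium, Keq = [CO]·[H₂]³ / ([CH₄]·[H₂O]) = 7.31e-6.
(2.22)·([H₂])³ / ((0.0449)·(0.0268)) = 7.31e-6
[H₂]³ = 3.96e-9 ⇒ [H₂] = 0.00158 M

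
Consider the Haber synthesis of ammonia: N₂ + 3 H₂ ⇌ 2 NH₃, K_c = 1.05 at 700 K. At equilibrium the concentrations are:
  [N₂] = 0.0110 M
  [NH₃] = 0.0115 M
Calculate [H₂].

At equilibrium, K_c = [NH₃]² / ([N₂]·[H₂]³) = 1.05.
(0.0115)² / ((0.0110)·([H₂])³) = 1.05
[H₂]³ = 0.0115 ⇒ [H₂] = 0.225 M

[H₂] = 0.225 M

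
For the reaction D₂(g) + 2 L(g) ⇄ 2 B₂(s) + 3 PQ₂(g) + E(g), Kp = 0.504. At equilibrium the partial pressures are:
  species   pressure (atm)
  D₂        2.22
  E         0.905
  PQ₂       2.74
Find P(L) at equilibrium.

P(L) = 4.08 atm

(B₂ is a pure solid — omitted from Kp.)
At equilibrium, Kp = P(PQ₂)³·P(E) / (P(D₂)·P(L)²) = 0.504.
(2.74)³·(0.905) / ((2.22)·(P(L))²) = 0.504
P(L)² = 16.6 ⇒ P(L) = 4.08 atm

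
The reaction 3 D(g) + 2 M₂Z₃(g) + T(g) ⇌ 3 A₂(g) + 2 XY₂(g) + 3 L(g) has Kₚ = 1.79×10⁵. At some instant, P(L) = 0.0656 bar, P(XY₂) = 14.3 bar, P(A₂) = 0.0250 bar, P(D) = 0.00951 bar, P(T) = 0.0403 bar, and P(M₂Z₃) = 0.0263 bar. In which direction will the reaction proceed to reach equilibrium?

Qₚ = P(A₂)³·P(XY₂)²·P(L)³ / (P(D)³·P(M₂Z₃)²·P(T)) = (0.0250)³·(14.3)²·(0.0656)³ / ((0.00951)³·(0.0263)²·(0.0403)) = 37600
Qₚ = 37600 < Kₚ = 1.79×10⁵, so the forward reaction proceeds.

toward products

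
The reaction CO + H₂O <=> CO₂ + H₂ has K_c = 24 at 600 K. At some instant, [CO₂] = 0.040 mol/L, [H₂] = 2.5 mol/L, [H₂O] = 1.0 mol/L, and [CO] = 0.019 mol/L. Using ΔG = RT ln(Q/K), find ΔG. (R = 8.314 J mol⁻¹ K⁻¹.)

Q_c = [CO₂]·[H₂] / ([CO]·[H₂O]) = (0.040)·(2.5) / ((0.019)·(1.0)) = 5.26
ΔG = RT ln(Q_c/K_c) = (8.314 J mol⁻¹ K⁻¹)(600 K) × ln(5.26/24)
   = (4.988 kJ/mol)(-1.518) = -7.57 kJ/mol
ΔG < 0, so the forward reaction is spontaneous (proceeds forward).

ΔG = -7.57 kJ/mol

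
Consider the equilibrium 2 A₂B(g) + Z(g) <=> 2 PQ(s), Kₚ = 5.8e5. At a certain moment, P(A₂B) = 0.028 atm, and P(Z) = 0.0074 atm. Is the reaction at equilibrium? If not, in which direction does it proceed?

(PQ is a pure solid — omitted from Qₚ.)
Qₚ = 1 / (P(A₂B)²·P(Z)) = 1 / ((0.028)²·(0.0074)) = 1.7e5
Qₚ = 1.7e5 < Kₚ = 5.8e5, so the forward reaction proceeds.

toward products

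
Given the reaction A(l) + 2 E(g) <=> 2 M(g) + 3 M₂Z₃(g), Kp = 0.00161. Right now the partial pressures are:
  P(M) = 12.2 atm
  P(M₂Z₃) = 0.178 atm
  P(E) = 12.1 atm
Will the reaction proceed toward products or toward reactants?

toward reactants

(A is a pure liquid — omitted from Qp.)
Qp = P(M)²·P(M₂Z₃)³ / P(E)² = (12.2)²·(0.178)³ / (12.1)² = 0.00573
Qp = 0.00573 > Kp = 0.00161, so the reverse reaction proceeds.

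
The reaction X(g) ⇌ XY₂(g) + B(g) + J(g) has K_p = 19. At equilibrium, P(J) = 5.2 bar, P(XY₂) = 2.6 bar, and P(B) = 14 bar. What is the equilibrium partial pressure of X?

At equilibrium, K_p = P(XY₂)·P(B)·P(J) / P(X) = 19.
(2.6)·(14)·(5.2) / (P(X)) = 19
P(X) = 9.96 = 10 bar

P(X) = 10 bar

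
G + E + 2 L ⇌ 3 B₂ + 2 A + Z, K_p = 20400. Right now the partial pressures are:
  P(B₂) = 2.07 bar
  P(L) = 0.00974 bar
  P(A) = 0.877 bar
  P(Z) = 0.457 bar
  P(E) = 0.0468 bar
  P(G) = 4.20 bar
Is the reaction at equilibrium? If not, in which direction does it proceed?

reverse (toward reactants)

Q_p = P(B₂)³·P(A)²·P(Z) / (P(G)·P(E)·P(L)²) = (2.07)³·(0.877)²·(0.457) / ((4.20)·(0.0468)·(0.00974)²) = 1.67e5
Q_p = 1.67e5 > K_p = 20400, so the reverse reaction proceeds.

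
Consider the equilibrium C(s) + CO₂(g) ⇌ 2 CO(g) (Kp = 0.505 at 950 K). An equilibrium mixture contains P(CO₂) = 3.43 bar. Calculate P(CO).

P(CO) = 1.32 bar

(C is a pure solid — omitted from Kp.)
At equilibrium, Kp = P(CO)² / P(CO₂) = 0.505.
(P(CO))² / (3.43) = 0.505
P(CO)² = 1.73 ⇒ P(CO) = 1.32 bar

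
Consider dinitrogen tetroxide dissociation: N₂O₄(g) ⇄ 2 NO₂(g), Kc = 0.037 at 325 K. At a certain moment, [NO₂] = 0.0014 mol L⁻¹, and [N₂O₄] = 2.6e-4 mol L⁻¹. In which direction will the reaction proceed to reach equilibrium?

in the forward direction

Qc = [NO₂]² / [N₂O₄] = (0.0014)² / (2.6e-4) = 0.0075
Qc = 0.0075 < Kc = 0.037, so the forward reaction proceeds.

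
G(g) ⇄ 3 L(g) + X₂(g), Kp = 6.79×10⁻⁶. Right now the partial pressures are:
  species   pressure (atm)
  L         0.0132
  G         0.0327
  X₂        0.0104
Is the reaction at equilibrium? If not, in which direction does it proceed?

in the forward direction

Qp = P(L)³·P(X₂) / P(G) = (0.0132)³·(0.0104) / (0.0327) = 7.31×10⁻⁷
Qp = 7.31×10⁻⁷ < Kp = 6.79×10⁻⁶, so the forward reaction proceeds.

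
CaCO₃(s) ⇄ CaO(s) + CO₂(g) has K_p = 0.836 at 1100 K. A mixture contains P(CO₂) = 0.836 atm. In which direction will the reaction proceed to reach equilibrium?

(CaCO₃, CaO are pure solids — omitted from Q_p.)
Q_p = P(CO₂) = 0.836
Q_p = 0.836 = K_p, so the system is already at equilibrium.

no net change (already at equilibrium)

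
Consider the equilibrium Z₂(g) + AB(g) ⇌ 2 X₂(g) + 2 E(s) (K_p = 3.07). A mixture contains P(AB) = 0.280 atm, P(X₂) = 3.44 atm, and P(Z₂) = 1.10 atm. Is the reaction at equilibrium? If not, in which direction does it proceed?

(E is a pure solid — omitted from Q_p.)
Q_p = P(X₂)² / (P(Z₂)·P(AB)) = (3.44)² / ((1.10)·(0.280)) = 38.4
Q_p = 38.4 > K_p = 3.07, so the reverse reaction proceeds.

toward reactants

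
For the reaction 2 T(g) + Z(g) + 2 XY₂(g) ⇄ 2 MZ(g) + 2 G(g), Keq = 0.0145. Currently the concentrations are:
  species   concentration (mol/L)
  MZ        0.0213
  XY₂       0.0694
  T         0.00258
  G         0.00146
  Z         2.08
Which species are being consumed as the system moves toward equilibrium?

none (at equilibrium)

Q = [MZ]²·[G]² / ([T]²·[Z]·[XY₂]²) = (0.0213)²·(0.00146)² / ((0.00258)²·(2.08)·(0.0694)²) = 0.0145
Q = 0.0145 = Keq; the system is at equilibrium.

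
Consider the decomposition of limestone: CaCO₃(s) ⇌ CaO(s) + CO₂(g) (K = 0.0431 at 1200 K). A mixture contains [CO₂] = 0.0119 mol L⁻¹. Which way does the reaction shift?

(CaCO₃, CaO are pure solids — omitted from Q.)
Q = [CO₂] = 0.0119
Q = 0.0119 < K = 0.0431, so the forward reaction proceeds.

in the forward direction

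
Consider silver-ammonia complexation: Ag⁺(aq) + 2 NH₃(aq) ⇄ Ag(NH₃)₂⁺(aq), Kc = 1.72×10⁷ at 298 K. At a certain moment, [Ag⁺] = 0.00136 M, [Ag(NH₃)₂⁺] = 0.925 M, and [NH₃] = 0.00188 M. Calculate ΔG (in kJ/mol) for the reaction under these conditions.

ΔG = 5.98 kJ/mol

Qc = [Ag(NH₃)₂⁺] / ([Ag⁺]·[NH₃]²) = (0.925) / ((0.00136)·(0.00188)²) = 1.92×10⁸
ΔG = RT ln(Qc/Kc) = (8.314 J mol⁻¹ K⁻¹)(298 K) × ln(1.92×10⁸/1.72×10⁷)
   = (2.478 kJ/mol)(2.413) = 5.98 kJ/mol
ΔG > 0, so the forward reaction is non-spontaneous (proceeds in reverse).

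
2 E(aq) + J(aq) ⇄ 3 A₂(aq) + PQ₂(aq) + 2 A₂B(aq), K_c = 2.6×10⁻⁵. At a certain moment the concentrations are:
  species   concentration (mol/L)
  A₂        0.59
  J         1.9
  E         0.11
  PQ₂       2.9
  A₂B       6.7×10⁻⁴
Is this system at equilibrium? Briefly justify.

no; Q < K, reaction proceeds forward

Q_c = [A₂]³·[PQ₂]·[A₂B]² / ([E]²·[J]) = (0.59)³·(2.9)·(6.7×10⁻⁴)² / ((0.11)²·(1.9)) = 1.2×10⁻⁵
Q_c = 1.2×10⁻⁵ < K_c = 2.6×10⁻⁵: net forward reaction.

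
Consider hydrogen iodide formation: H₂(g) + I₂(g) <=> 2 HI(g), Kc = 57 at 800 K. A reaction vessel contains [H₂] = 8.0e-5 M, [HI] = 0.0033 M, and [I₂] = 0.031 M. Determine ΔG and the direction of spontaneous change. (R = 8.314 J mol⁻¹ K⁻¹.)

Qc = [HI]² / ([H₂]·[I₂]) = (0.0033)² / ((8.0e-5)·(0.031)) = 4.39
ΔG = RT ln(Qc/Kc) = (8.314 J mol⁻¹ K⁻¹)(800 K) × ln(4.39/57)
   = (6.651 kJ/mol)(-2.564) = -17.1 kJ/mol
ΔG < 0, so the forward reaction is spontaneous (proceeds forward).

ΔG = -17.1 kJ/mol; the forward reaction is spontaneous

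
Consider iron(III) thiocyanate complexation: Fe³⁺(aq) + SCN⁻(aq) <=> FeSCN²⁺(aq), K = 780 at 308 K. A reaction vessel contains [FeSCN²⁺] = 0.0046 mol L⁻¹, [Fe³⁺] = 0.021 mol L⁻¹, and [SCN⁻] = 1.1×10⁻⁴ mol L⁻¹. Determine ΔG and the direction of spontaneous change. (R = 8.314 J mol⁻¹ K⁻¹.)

ΔG = 2.40 kJ/mol; the forward reaction is non-spontaneous

Q = [FeSCN²⁺] / ([Fe³⁺]·[SCN⁻]) = (0.0046) / ((0.021)·(1.1×10⁻⁴)) = 1990
ΔG = RT ln(Q/K) = (8.314 J mol⁻¹ K⁻¹)(308 K) × ln(1990/780)
   = (2.561 kJ/mol)(0.9366) = 2.40 kJ/mol
ΔG > 0, so the forward reaction is non-spontaneous (proceeds in reverse).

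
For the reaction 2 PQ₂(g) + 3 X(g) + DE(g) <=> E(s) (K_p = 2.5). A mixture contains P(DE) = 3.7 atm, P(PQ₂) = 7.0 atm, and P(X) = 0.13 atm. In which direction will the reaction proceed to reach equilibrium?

neither direction; the system is at equilibrium

(E is a pure solid — omitted from Q_p.)
Q_p = 1 / (P(PQ₂)²·P(X)³·P(DE)) = 1 / ((7.0)²·(0.13)³·(3.7)) = 2.5
Q_p = 2.5 = K_p, so the system is already at equilibrium.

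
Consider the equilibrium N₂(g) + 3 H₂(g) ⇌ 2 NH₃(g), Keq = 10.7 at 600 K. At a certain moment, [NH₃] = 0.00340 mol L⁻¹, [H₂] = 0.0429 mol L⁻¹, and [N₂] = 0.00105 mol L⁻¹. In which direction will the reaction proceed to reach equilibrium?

toward reactants

Q = [NH₃]² / ([N₂]·[H₂]³) = (0.00340)² / ((0.00105)·(0.0429)³) = 139
Q = 139 > Keq = 10.7, so the reverse reaction proceeds.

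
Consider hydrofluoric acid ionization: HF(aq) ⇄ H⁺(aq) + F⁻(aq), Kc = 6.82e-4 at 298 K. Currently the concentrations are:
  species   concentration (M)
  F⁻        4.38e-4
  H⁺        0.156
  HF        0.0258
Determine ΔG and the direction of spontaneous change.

Qc = [H⁺]·[F⁻] / [HF] = (0.156)·(4.38e-4) / (0.0258) = 0.00265
ΔG = RT ln(Qc/Kc) = (8.314 J mol⁻¹ K⁻¹)(298 K) × ln(0.00265/6.82e-4)
   = (2.478 kJ/mol)(1.357) = 3.36 kJ/mol
ΔG > 0, so the forward reaction is non-spontaneous (proceeds in reverse).

ΔG = 3.36 kJ/mol; the forward reaction is non-spontaneous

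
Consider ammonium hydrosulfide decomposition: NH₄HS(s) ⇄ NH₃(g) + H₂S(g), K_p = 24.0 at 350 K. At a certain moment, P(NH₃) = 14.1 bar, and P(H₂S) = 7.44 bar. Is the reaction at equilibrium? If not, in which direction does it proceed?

reverse (toward reactants)

(NH₄HS is a pure solid — omitted from Q_p.)
Q_p = P(NH₃)·P(H₂S) = (14.1)·(7.44) = 105
Q_p = 105 > K_p = 24.0, so the reverse reaction proceeds.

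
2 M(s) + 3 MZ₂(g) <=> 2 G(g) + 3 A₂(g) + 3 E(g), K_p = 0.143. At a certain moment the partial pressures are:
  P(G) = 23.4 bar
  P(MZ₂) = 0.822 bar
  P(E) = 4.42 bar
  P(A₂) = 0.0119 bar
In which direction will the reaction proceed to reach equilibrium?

no net change (already at equilibrium)

(M is a pure solid — omitted from Q_p.)
Q_p = P(G)²·P(A₂)³·P(E)³ / P(MZ₂)³ = (23.4)²·(0.0119)³·(4.42)³ / (0.822)³ = 0.143
Q_p = 0.143 = K_p, so the system is already at equilibrium.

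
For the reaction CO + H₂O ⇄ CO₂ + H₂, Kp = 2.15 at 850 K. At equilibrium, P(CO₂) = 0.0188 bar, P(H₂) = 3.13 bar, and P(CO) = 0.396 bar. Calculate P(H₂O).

At equilibrium, Kp = P(CO₂)·P(H₂) / (P(CO)·P(H₂O)) = 2.15.
(0.0188)·(3.13) / ((0.396)·(P(H₂O))) = 2.15
P(H₂O) = 0.0691 bar

P(H₂O) = 0.0691 bar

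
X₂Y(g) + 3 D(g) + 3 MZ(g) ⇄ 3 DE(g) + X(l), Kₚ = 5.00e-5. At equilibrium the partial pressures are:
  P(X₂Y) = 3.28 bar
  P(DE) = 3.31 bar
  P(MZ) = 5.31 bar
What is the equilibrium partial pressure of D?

P(D) = 11.4 bar

(X is a pure liquid — omitted from Kₚ.)
At equilibrium, Kₚ = P(DE)³ / (P(X₂Y)·P(D)³·P(MZ)³) = 5.00e-5.
(3.31)³ / ((3.28)·(P(D))³·(5.31)³) = 5.00e-5
P(D)³ = 1480 ⇒ P(D) = 11.4 bar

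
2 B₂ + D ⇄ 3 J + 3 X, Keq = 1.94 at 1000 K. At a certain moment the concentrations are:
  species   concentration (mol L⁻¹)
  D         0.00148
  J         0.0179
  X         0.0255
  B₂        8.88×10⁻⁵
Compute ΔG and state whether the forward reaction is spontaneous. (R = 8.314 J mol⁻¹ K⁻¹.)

Q = [J]³·[X]³ / ([B₂]²·[D]) = (0.0179)³·(0.0255)³ / ((8.88×10⁻⁵)²·(0.00148)) = 8.15
ΔG = RT ln(Q/Keq) = (8.314 J mol⁻¹ K⁻¹)(1000 K) × ln(8.15/1.94)
   = (8.314 kJ/mol)(1.435) = 11.9 kJ/mol
ΔG > 0, so the forward reaction is non-spontaneous (proceeds in reverse).

ΔG = 11.9 kJ/mol; the forward reaction is non-spontaneous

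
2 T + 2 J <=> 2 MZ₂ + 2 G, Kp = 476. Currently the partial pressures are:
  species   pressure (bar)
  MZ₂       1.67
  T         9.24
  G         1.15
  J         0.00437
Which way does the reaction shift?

Qp = P(MZ₂)²·P(G)² / (P(T)²·P(J)²) = (1.67)²·(1.15)² / ((9.24)²·(0.00437)²) = 2260
Qp = 2260 > Kp = 476, so the reverse reaction proceeds.

toward reactants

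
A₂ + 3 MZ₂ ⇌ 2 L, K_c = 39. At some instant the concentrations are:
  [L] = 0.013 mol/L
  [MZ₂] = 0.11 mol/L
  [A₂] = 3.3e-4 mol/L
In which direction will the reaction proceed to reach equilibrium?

to the left

Q_c = [L]² / ([A₂]·[MZ₂]³) = (0.013)² / ((3.3e-4)·(0.11)³) = 380
Q_c = 380 > K_c = 39, so the reverse reaction proceeds.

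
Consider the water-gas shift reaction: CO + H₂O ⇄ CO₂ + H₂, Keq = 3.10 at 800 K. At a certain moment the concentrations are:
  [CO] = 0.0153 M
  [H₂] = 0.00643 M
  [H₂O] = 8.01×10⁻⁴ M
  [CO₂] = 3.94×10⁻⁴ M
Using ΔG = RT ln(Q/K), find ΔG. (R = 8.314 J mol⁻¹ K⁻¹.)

ΔG = -18.0 kJ/mol

Q = [CO₂]·[H₂] / ([CO]·[H₂O]) = (3.94×10⁻⁴)·(0.00643) / ((0.0153)·(8.01×10⁻⁴)) = 0.207
ΔG = RT ln(Q/Keq) = (8.314 J mol⁻¹ K⁻¹)(800 K) × ln(0.207/3.10)
   = (6.651 kJ/mol)(-2.706) = -18.0 kJ/mol
ΔG < 0, so the forward reaction is spontaneous (proceeds forward).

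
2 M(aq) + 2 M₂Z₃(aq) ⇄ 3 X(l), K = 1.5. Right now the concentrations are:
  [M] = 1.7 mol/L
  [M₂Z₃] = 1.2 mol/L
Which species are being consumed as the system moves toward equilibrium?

(X is a pure liquid — omitted from Q.)
Q = 1 / ([M]²·[M₂Z₃]²) = 1 / ((1.7)²·(1.2)²) = 0.24
Q = 0.24 < K = 1.5: net forward reaction.

M, M₂Z₃ (reactants)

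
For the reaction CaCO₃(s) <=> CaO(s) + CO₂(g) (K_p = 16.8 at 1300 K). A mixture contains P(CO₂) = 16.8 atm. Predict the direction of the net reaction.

neither direction; the system is at equilibrium

(CaCO₃, CaO are pure solids — omitted from Q_p.)
Q_p = P(CO₂) = 16.8
Q_p = 16.8 = K_p, so the system is already at equilibrium.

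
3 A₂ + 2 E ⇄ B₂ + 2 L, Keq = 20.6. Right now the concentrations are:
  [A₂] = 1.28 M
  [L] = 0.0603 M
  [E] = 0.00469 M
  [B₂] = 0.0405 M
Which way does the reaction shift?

Q = [B₂]·[L]² / ([A₂]³·[E]²) = (0.0405)·(0.0603)² / ((1.28)³·(0.00469)²) = 3.19
Q = 3.19 < Keq = 20.6, so the forward reaction proceeds.

in the forward direction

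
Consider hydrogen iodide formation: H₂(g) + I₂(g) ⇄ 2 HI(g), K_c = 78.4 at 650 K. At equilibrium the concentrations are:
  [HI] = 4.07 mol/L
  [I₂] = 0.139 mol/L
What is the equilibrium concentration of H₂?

At equilibrium, K_c = [HI]² / ([H₂]·[I₂]) = 78.4.
(4.07)² / (([H₂])·(0.139)) = 78.4
[H₂] = 1.52 mol/L

[H₂] = 1.52 mol/L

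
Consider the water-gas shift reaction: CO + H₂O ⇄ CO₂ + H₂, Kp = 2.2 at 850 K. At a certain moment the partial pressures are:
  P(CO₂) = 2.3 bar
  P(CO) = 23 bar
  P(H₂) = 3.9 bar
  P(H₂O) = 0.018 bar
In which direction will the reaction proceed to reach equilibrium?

Qp = P(CO₂)·P(H₂) / (P(CO)·P(H₂O)) = (2.3)·(3.9) / ((23)·(0.018)) = 22
Qp = 22 > Kp = 2.2, so the reverse reaction proceeds.

in the reverse direction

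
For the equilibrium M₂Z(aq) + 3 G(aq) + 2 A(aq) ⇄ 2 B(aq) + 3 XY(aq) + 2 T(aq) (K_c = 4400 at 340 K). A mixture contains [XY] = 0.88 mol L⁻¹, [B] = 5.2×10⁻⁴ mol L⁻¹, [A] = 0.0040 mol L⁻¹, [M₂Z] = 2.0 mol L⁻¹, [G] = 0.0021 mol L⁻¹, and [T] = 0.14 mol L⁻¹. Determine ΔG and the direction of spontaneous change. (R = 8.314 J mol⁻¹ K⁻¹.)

ΔG = 2.88 kJ/mol; the forward reaction is non-spontaneous

Q_c = [B]²·[XY]³·[T]² / ([M₂Z]·[G]³·[A]²) = (5.2×10⁻⁴)²·(0.88)³·(0.14)² / ((2.0)·(0.0021)³·(0.0040)²) = 12200
ΔG = RT ln(Q_c/K_c) = (8.314 J mol⁻¹ K⁻¹)(340 K) × ln(12200/4400)
   = (2.827 kJ/mol)(1.020) = 2.88 kJ/mol
ΔG > 0, so the forward reaction is non-spontaneous (proceeds in reverse).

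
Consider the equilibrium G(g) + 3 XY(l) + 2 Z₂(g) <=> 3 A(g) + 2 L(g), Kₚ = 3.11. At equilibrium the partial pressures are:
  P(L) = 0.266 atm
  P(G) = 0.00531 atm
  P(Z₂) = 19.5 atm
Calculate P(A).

(XY is a pure liquid — omitted from Kₚ.)
At equilibrium, Kₚ = P(A)³·P(L)² / (P(G)·P(Z₂)²) = 3.11.
(P(A))³·(0.266)² / ((0.00531)·(19.5)²) = 3.11
P(A)³ = 88.7 ⇒ P(A) = 4.46 atm

P(A) = 4.46 atm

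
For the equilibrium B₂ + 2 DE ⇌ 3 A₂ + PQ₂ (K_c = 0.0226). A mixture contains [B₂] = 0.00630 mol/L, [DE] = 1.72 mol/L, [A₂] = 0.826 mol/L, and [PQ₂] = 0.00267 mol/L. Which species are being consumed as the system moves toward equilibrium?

Q_c = [A₂]³·[PQ₂] / ([B₂]·[DE]²) = (0.826)³·(0.00267) / ((0.00630)·(1.72)²) = 0.0807
Q_c = 0.0807 > K_c = 0.0226: net reverse reaction.

A₂, PQ₂ (products)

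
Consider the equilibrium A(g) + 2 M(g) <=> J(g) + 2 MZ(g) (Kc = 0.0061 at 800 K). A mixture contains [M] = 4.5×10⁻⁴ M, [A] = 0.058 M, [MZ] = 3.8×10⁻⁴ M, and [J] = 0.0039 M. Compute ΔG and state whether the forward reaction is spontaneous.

ΔG = 13.7 kJ/mol; the forward reaction is non-spontaneous

Qc = [J]·[MZ]² / ([A]·[M]²) = (0.0039)·(3.8×10⁻⁴)² / ((0.058)·(4.5×10⁻⁴)²) = 0.0479
ΔG = RT ln(Qc/Kc) = (8.314 J mol⁻¹ K⁻¹)(800 K) × ln(0.0479/0.0061)
   = (6.651 kJ/mol)(2.061) = 13.7 kJ/mol
ΔG > 0, so the forward reaction is non-spontaneous (proceeds in reverse).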